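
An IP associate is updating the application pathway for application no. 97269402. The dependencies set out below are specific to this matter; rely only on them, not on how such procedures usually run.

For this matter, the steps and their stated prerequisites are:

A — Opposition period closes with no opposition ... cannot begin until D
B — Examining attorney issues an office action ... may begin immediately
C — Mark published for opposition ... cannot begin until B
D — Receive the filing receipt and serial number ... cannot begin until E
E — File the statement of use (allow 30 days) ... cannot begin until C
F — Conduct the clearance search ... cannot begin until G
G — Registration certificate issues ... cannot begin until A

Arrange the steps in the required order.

B is the only step with nothing outstanding, so it goes first.
C needed B, now all done → C.
E needed C, now all done → E.
D needed E, now all done → D.
A needed D, now all done → A.
G needed A, now all done → G.
F is the only step now ready → F.

B, C, E, D, A, G, F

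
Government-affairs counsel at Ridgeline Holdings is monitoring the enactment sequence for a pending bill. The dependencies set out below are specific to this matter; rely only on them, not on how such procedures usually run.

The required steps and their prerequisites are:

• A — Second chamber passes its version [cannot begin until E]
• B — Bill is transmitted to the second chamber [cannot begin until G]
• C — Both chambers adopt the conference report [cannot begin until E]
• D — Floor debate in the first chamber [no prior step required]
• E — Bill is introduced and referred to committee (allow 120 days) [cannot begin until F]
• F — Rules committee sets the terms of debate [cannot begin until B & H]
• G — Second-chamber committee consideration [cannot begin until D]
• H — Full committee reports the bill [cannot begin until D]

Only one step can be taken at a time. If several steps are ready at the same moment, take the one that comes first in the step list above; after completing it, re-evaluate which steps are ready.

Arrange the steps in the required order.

D, G, B, H, F, E, A, C

D is the only step with nothing outstanding, so it goes first.
Now G and H have their prerequisites met. G is listed earlier, so G next.
B and H are both available; B is listed earlier → B.
Next only H has its prerequisites met → H.
That leaves F as the only ready step → F.
Next only E has its prerequisites met → E.
Ready: A and C. A is listed earlier → A.
Next only C has its prerequisites met → C.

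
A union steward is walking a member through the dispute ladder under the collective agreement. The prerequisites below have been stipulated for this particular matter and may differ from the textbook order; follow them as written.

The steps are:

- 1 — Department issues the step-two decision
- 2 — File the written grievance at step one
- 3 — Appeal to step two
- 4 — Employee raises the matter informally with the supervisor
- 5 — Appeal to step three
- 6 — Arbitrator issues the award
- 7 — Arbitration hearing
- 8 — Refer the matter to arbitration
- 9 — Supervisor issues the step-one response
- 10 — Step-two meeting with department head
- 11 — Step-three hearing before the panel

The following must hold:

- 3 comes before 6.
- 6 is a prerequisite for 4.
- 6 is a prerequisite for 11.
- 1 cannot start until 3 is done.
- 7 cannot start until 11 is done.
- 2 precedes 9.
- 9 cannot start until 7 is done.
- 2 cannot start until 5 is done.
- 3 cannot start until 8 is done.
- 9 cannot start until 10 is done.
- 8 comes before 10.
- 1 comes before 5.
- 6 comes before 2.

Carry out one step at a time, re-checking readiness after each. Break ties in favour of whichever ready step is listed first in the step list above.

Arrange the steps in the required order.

8, 3, 1, 5, 6, 2, 4, 10, 11, 7, 9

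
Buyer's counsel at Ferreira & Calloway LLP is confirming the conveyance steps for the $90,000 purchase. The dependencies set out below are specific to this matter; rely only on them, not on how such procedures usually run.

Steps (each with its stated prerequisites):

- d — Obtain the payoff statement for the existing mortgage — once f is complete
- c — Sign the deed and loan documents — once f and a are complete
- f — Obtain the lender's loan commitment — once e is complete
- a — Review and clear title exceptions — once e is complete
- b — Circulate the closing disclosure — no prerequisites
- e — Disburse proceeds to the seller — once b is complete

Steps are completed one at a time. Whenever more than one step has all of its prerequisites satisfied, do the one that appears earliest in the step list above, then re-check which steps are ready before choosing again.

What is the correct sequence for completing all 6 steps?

b is the only step with nothing outstanding, so it goes first.
That leaves e as the only ready step → e.
Now f and a have their prerequisites met. f is listed earlier, so f next.
d and a are both available; d is listed earlier → d.
a needed e, now all done → a.
c needed f and a, now all done → c.

b, e, f, d, a, c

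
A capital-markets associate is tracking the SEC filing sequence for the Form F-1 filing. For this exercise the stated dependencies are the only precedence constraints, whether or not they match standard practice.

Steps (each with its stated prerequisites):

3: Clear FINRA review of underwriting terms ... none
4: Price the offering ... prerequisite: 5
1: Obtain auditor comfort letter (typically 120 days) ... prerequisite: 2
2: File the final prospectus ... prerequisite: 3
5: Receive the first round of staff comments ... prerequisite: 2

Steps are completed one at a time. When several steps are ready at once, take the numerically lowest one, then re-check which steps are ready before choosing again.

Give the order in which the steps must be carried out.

3 has no prerequisites → 3 first.
That leaves 2 as the only ready step → 2.
1 and 5 are both available; 1 has the earlier label → 1.
5 needed 2, now all done → 5.
4 is the only step now ready → 4.

3, 2, 1, 5, 4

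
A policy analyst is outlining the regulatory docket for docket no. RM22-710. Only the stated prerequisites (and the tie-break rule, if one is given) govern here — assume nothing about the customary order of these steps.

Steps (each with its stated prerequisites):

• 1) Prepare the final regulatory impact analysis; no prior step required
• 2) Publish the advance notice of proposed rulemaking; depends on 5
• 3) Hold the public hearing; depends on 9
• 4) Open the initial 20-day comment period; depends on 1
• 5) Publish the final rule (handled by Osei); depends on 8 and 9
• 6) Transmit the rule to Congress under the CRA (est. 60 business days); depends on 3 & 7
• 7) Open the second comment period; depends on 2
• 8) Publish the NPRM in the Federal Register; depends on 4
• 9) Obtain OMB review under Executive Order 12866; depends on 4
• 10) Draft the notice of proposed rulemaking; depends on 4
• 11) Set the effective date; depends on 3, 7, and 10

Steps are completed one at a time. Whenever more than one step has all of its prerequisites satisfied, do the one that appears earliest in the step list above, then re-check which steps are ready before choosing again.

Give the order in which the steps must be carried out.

1 → 4 → 8 → 9 → 3 → 5 → 2 → 7 → 6 → 10 → 11

Only 1 has no prerequisites, so it is first.
4 needed 1, now all done → 4.
8, 9 and 10 are all available; 8 is listed earlier → 8.
9 and 10 are both available; 9 is listed earlier → 9.
Ready: 3, 5 and 10. 3 is listed earlier → 3.
Ready: 5 and 10. 5 is listed earlier → 5.
Now 2 and 10 have their prerequisites met. 2 is listed earlier, so 2 next.
Ready: 7 and 10. 7 is listed earlier → 7.
6 now also ready, so the ready set is {6, 10}; 6 is listed earlier → 6.
Next only 10 has its prerequisites met → 10.
That leaves 11 as the only ready step → 11.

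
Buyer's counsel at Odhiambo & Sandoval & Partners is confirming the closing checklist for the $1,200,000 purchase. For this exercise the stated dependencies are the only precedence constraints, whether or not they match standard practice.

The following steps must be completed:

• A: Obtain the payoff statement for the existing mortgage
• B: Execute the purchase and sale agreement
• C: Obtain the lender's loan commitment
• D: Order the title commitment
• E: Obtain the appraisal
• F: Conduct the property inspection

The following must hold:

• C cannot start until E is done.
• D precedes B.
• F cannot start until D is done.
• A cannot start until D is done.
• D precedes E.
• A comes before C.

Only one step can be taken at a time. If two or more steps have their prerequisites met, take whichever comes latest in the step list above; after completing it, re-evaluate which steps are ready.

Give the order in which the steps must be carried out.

Only D has no prerequisites, so it is first.
Now F, E, B and A have their prerequisites met. F is listed later, so F next.
Now E, B and A have their prerequisites met. E is listed later, so E next.
B and A are both available; B is listed later → B.
That leaves A as the only ready step → A.
Next only C has its prerequisites met → C.

D → F → E → B → A → C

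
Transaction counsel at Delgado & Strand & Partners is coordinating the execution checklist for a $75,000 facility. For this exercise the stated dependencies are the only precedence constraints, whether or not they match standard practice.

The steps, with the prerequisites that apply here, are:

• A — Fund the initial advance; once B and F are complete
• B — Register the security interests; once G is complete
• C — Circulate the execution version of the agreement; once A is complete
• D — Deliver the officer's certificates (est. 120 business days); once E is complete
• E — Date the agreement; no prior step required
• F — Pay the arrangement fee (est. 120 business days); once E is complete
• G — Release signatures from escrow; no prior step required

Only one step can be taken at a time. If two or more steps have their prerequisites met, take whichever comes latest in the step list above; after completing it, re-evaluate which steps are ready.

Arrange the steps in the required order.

G, E, F, D, B, A, C

Nothing is required for G and E. G is listed later → G first.
E and B are both available; E is listed later → E.
F and D now also ready, so the ready set is {F, D, B}; F is listed later → F.
Now D and B have their prerequisites met. D is listed later, so D next.
B needed G, now all done → B.
That leaves A as the only ready step → A.
C needed A, now all done → C.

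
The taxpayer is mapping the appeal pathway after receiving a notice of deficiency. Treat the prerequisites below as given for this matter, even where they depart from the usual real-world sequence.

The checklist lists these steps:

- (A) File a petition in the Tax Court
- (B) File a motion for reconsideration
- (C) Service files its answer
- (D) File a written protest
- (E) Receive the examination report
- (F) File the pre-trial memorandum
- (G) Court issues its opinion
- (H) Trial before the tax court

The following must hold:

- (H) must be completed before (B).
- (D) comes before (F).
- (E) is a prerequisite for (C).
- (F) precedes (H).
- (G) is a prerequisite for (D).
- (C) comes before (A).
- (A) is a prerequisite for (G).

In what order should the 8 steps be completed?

(E) (C) (A) (G) (D) (F) (H) (B)

Only (E) has no prerequisites, so it is first.
(C) is the only step now ready → (C).
(A) needed (C), now all done → (A).
Next only (G) has its prerequisites met → (G).
That leaves (D) as the only ready step → (D).
(F) needed (D), now all done → (F).
(H) needed (F), now all done → (H).
(B) is the only step now ready → (B).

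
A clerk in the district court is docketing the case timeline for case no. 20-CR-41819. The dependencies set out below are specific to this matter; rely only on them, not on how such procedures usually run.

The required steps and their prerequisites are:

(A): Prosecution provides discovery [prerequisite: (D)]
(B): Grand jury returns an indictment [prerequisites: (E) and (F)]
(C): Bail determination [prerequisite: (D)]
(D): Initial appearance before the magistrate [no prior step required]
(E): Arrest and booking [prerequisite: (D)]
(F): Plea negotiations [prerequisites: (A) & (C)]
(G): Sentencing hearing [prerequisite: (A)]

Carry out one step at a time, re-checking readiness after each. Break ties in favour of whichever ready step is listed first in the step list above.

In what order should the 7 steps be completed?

(D) (A) (C) (E) (F) (B) (G)

Only (D) has no prerequisites, so it is first.
Now (A), (C) and (E) have their prerequisites met. (A) is listed earlier, so (A) next.
(C), (E) and (G) are all available; (C) is listed earlier → (C).
(F) now also ready, so the ready set is {(E), (F), (G)}; (E) is listed earlier → (E).
Ready: (F) and (G). (F) is listed earlier → (F).
(B) now also ready, so the ready set is {(B), (G)}; (B) is listed earlier → (B).
Next only (G) has its prerequisites met → (G).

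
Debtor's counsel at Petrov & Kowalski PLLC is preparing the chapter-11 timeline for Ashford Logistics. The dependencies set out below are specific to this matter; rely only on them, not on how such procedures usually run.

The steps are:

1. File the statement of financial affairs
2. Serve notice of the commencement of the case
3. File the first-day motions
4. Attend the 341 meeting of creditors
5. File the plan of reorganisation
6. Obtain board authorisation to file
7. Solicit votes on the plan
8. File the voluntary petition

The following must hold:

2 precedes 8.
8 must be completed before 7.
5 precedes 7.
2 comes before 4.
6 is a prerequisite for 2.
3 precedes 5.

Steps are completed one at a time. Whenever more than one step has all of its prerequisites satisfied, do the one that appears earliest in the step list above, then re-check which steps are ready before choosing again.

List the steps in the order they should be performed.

1 3 5 6 2 4 8 7

Nothing is required for 1, 3 and 6. 1 is listed earlier → 1 first.
3 and 6 are both available; 3 is listed earlier → 3.
Ready: 5 and 6. 5 is listed earlier → 5.
That leaves 6 as the only ready step → 6.
2 needed 6, now all done → 2.
4 and 8 are both available; 4 is listed earlier → 4.
8 needed 2, now all done → 8.
7 needed 5 and 8, now all done → 7.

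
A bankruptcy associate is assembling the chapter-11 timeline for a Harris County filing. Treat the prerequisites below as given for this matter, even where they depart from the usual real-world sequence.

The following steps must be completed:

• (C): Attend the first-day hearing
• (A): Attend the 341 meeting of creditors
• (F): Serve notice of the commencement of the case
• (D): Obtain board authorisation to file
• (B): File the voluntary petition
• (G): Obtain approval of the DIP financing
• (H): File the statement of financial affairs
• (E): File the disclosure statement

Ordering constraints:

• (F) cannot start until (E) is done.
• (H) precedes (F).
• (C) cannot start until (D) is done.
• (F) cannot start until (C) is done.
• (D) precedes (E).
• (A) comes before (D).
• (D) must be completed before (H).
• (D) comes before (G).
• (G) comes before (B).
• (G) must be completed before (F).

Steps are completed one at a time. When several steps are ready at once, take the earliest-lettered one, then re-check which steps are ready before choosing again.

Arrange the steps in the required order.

(A) has no prerequisites → (A) first.
Next only (D) has its prerequisites met → (D).
Ready: (C), (E), (G) and (H). (C) has the earlier label → (C).
(E), (G) and (H) are all available; (E) has the earlier label → (E).
(G) and (H) are both available; (G) has the earlier label → (G).
Now (B) and (H) have their prerequisites met. (B) has the earlier label, so (B) next.
(H) needed (D), now all done → (H).
Next only (F) has its prerequisites met → (F).

(A) → (D) → (C) → (E) → (G) → (B) → (H) → (F)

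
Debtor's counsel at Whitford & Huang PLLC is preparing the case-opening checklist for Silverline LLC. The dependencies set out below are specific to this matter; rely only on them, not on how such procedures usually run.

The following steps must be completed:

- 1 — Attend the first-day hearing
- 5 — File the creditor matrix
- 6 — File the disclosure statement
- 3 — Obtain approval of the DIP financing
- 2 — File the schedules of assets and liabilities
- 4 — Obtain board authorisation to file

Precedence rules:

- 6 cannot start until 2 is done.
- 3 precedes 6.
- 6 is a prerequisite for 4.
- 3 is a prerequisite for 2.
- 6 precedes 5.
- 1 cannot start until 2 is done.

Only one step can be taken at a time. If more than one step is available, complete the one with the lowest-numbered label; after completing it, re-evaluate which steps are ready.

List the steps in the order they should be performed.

3 is the only step with nothing outstanding, so it goes first.
Next only 2 has its prerequisites met → 2.
Now 1 and 6 have their prerequisites met. 1 has the earlier label, so 1 next.
6 needed 2 and 3, now all done → 6.
Ready: 4 and 5. 4 has the earlier label → 4.
5 is the only step now ready → 5.

3 2 1 6 4 5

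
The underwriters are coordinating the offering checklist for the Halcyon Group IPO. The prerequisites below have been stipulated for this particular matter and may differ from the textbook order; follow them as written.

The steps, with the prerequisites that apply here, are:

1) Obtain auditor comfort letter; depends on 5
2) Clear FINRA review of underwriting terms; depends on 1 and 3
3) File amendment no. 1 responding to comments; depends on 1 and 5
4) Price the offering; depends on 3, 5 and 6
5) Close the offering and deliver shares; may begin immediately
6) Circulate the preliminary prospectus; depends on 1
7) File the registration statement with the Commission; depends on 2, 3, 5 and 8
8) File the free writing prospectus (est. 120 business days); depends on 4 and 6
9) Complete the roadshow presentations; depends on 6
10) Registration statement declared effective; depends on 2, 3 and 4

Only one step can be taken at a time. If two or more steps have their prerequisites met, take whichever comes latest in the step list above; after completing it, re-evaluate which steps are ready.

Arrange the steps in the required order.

5, 1, 6, 9, 3, 4, 8, 2, 10, 7

5 is the only step with nothing outstanding, so it goes first.
Next only 1 has its prerequisites met → 1.
6 and 3 are both available; 6 is listed later → 6.
9 and 3 are both available; 9 is listed later → 9.
3 is the only step now ready → 3.
Ready: 4 and 2. 4 is listed later → 4.
Now 8 and 2 have their prerequisites met. 8 is listed later, so 8 next.
2 needed 3 and 1, now all done → 2.
10 and 7 are both available; 10 is listed later → 10.
That leaves 7 as the only ready step → 7.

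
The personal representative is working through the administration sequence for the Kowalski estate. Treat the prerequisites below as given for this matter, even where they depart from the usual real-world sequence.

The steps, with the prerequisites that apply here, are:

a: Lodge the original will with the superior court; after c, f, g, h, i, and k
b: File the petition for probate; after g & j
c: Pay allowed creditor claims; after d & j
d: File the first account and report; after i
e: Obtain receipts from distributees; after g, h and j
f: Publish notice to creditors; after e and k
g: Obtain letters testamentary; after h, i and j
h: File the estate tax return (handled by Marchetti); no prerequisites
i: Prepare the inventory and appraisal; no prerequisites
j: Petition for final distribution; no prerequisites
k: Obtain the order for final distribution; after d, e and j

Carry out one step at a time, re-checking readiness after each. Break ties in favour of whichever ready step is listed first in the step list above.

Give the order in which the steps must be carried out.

Nothing is required for h, i and j. h is listed earlier → h first.
i and j are both available; i is listed earlier → i.
d and j are both available; d is listed earlier → d.
That leaves j as the only ready step → j.
Ready: c and g. c is listed earlier → c.
g needed h, i and j, now all done → g.
Now b and e have their prerequisites met. b is listed earlier, so b next.
e is the only step now ready → e.
k needed d, e and j, now all done → k.
f is the only step now ready → f.
Next only a has its prerequisites met → a.

h, i, d, j, c, g, b, e, k, f, a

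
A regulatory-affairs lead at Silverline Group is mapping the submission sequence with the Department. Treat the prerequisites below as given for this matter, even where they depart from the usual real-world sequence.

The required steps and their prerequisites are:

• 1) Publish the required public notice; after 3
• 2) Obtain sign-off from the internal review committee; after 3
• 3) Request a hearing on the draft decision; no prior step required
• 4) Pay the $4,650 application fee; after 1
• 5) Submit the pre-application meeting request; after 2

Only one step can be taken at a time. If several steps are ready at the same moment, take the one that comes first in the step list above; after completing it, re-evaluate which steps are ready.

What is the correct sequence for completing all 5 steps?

3, 1, 2, 4, 5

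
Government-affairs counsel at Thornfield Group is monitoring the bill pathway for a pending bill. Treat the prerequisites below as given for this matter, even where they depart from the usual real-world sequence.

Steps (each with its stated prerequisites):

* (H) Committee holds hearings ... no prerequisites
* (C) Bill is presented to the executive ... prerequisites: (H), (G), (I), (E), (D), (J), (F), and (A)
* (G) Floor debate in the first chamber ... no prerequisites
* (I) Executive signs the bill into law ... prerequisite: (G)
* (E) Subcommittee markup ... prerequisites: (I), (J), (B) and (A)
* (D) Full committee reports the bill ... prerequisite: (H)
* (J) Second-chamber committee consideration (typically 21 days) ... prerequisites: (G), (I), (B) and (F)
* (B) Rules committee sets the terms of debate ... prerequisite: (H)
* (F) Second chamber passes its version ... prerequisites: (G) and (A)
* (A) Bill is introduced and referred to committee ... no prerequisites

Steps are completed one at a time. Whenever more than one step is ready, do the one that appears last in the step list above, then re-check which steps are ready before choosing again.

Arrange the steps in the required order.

(A), (G) and (H) have no prerequisites; (A) is listed later, so (A) is first.
(G) and (H) are both available; (G) is listed later → (G).
(F), (I) and (H) are all available; (F) is listed later → (F).
Ready: (I) and (H). (I) is listed later → (I).
That leaves (H) as the only ready step → (H).
Now (B) and (D) have their prerequisites met. (B) is listed later, so (B) next.
(J) and (D) are both available; (J) is listed later → (J).
Now (D) and (E) have their prerequisites met. (D) is listed later, so (D) next.
(E) needed (A), (B), (J) and (I), now all done → (E).
(C) is the only step now ready → (C).

(A), (G), (F), (I), (H), (B), (J), (D), (E), (C)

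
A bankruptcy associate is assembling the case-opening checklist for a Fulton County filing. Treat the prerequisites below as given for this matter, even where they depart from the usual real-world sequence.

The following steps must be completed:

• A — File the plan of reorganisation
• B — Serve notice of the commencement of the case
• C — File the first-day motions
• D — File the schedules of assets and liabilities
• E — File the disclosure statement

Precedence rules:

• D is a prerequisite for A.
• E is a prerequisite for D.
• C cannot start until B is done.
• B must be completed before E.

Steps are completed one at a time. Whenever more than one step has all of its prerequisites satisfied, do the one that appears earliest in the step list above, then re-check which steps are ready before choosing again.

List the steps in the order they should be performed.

B C E D A

Only B has no prerequisites, so it is first.
Now C and E have their prerequisites met. C is listed earlier, so C next.
E is the only step now ready → E.
That leaves D as the only ready step → D.
Next only A has its prerequisites met → A.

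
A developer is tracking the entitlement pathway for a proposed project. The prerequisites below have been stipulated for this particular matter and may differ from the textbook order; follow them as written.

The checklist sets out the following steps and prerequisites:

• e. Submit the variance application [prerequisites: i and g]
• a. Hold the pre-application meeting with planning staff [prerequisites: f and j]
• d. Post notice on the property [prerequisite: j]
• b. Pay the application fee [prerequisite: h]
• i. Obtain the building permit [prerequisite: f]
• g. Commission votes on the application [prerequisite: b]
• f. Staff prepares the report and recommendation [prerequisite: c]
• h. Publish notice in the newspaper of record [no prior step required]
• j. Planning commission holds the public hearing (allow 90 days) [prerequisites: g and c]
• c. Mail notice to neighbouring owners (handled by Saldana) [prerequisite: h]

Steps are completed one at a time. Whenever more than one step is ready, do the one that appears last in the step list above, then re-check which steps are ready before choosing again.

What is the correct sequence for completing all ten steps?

h is the only step with nothing outstanding, so it goes first.
Ready: c and b. c is listed later → c.
f now also ready, so the ready set is {f, b}; f is listed later → f.
i now also ready, so the ready set is {i, b}; i is listed later → i.
b is the only step now ready → b.
Next only g has its prerequisites met → g.
j and e are both available; j is listed later → j.
Ready: d, a and e. d is listed later → d.
Ready: a and e. a is listed later → a.
e needed g and i, now all done → e.

h, c, f, i, b, g, j, d, a, e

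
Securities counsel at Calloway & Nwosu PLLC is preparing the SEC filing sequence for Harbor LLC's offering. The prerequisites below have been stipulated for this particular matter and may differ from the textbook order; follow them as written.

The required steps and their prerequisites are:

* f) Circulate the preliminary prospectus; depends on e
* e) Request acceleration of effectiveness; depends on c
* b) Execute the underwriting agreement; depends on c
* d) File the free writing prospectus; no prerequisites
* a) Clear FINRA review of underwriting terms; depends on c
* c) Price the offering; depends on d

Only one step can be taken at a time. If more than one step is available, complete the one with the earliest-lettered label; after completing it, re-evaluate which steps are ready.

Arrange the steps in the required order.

d → c → a → b → e → f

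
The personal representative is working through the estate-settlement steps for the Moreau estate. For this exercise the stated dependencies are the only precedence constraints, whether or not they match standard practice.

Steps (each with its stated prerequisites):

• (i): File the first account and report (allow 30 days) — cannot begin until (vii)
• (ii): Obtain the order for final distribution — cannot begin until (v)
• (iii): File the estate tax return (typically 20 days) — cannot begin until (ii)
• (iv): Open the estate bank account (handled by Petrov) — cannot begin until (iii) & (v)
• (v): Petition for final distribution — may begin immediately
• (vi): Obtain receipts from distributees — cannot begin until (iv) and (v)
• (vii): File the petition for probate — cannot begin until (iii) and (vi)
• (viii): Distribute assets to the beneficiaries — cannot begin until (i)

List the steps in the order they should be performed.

(v) is the only step with nothing outstanding, so it goes first.
(ii) needed (v), now all done → (ii).
That leaves (iii) as the only ready step → (iii).
(iv) needed (iii) and (v), now all done → (iv).
(vi) is the only step now ready → (vi).
(vii) needed (iii) and (vi), now all done → (vii).
(i) needed (vii), now all done → (i).
Next only (viii) has its prerequisites met → (viii).

(v) → (ii) → (iii) → (iv) → (vi) → (vii) → (i) → (viii)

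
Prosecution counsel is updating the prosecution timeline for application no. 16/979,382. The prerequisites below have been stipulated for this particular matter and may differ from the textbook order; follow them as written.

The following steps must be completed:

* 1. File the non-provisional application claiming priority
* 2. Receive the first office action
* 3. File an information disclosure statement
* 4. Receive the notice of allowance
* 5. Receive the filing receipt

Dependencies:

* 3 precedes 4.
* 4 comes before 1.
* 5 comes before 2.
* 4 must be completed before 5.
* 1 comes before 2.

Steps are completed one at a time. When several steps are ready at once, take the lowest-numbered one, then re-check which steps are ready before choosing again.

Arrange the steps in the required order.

3, 4, 1, 5, 2

Only 3 has no prerequisites, so it is first.
Next only 4 has its prerequisites met → 4.
Now 1 and 5 have their prerequisites met. 1 has the earlier label, so 1 next.
That leaves 5 as the only ready step → 5.
2 needed 1 and 5, now all done → 2.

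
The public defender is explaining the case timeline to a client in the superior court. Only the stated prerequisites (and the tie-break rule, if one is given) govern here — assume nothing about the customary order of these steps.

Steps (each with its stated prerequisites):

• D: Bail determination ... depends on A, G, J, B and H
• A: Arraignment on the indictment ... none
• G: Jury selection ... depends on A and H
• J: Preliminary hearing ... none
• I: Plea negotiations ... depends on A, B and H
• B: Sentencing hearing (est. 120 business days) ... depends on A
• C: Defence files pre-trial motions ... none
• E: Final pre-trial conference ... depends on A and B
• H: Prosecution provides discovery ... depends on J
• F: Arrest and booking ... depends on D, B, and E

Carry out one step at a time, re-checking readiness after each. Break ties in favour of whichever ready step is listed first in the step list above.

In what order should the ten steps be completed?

A J B C E H G D I F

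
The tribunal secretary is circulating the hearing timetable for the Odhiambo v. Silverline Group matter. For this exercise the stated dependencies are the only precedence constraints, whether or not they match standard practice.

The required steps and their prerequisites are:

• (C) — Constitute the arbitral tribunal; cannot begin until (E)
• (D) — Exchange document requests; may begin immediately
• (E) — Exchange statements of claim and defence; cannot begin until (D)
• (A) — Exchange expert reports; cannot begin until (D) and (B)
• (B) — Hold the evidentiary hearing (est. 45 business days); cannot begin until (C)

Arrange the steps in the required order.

(D) (E) (C) (B) (A)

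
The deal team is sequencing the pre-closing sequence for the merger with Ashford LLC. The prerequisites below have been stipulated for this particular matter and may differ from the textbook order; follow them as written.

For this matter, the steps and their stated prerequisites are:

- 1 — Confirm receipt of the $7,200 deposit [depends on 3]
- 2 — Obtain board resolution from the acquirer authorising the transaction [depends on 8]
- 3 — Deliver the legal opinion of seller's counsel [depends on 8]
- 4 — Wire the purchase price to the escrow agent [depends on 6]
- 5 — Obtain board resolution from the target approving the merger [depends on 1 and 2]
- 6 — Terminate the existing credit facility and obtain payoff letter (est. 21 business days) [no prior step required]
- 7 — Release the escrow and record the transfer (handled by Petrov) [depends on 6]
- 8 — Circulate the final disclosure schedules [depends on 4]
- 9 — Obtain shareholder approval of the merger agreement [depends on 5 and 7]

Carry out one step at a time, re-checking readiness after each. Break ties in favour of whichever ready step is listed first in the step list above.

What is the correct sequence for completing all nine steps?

6 → 4 → 7 → 8 → 2 → 3 → 1 → 5 → 9

6 is the only step with nothing outstanding, so it goes first.
Ready: 4 and 7. 4 is listed earlier → 4.
8 now also ready, so the ready set is {7, 8}; 7 is listed earlier → 7.
8 is the only step now ready → 8.
Now 2 and 3 have their prerequisites met. 2 is listed earlier, so 2 next.
3 needed 8, now all done → 3.
1 is the only step now ready → 1.
5 needed 1 and 2, now all done → 5.
9 needed 5 and 7, now all done → 9.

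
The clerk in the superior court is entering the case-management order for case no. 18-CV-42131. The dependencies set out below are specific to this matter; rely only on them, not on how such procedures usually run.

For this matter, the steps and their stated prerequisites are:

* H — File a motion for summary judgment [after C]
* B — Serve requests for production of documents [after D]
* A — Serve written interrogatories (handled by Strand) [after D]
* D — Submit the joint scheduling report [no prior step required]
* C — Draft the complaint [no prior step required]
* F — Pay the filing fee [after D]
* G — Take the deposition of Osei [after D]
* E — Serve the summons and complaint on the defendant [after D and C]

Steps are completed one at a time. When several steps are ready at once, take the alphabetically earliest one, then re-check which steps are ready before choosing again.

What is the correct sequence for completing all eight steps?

C and D have no prerequisites; C has the earlier label, so C is first.
Ready: D and H. D has the earlier label → D.
A, B, E, F and G now also ready, so the ready set is {A, B, E, F, G, H}; A has the earlier label → A.
Now B, E, F, G and H have their prerequisites met. B has the earlier label, so B next.
Ready: E, F, G and H. E has the earlier label → E.
F, G and H are all available; F has the earlier label → F.
G and H are both available; G has the earlier label → G.
H is the only step now ready → H.

C D A B E F G H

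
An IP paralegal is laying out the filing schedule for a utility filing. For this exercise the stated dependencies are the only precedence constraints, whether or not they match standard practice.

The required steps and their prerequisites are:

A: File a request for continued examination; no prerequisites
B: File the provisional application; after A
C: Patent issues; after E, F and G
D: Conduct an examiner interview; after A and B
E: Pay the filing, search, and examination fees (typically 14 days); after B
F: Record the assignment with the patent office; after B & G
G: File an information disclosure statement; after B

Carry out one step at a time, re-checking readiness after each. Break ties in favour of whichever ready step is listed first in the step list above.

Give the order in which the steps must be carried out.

A B D E G F C

A is the only step with nothing outstanding, so it goes first.
B needed A, now all done → B.
Ready: D, E and G. D is listed earlier → D.
E and G are both available; E is listed earlier → E.
Next only G has its prerequisites met → G.
Next only F has its prerequisites met → F.
C needed E, F and G, now all done → C.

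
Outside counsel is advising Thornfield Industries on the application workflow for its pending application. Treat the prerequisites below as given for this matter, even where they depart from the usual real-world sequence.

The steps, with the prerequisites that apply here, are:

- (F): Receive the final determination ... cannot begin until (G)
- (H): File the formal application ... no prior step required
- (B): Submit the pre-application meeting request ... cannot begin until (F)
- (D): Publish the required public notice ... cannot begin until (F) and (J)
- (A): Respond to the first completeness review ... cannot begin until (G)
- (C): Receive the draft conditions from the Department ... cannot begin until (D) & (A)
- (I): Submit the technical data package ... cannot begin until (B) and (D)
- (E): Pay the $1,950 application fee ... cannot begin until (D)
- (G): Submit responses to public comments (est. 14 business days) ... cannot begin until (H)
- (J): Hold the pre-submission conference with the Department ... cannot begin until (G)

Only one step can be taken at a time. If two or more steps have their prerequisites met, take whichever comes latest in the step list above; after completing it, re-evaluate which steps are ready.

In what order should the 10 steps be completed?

(H), (G), (J), (A), (F), (D), (E), (C), (B), (I)

Only (H) has no prerequisites, so it is first.
(G) needed (H), now all done → (G).
Now (J), (A) and (F) have their prerequisites met. (J) is listed later, so (J) next.
Now (A) and (F) have their prerequisites met. (A) is listed later, so (A) next.
(F) needed (G), now all done → (F).
Now (D) and (B) have their prerequisites met. (D) is listed later, so (D) next.
(E) and (C) now also ready, so the ready set is {(E), (C), (B)}; (E) is listed later → (E).
Now (C) and (B) have their prerequisites met. (C) is listed later, so (C) next.
That leaves (B) as the only ready step → (B).
Next only (I) has its prerequisites met → (I).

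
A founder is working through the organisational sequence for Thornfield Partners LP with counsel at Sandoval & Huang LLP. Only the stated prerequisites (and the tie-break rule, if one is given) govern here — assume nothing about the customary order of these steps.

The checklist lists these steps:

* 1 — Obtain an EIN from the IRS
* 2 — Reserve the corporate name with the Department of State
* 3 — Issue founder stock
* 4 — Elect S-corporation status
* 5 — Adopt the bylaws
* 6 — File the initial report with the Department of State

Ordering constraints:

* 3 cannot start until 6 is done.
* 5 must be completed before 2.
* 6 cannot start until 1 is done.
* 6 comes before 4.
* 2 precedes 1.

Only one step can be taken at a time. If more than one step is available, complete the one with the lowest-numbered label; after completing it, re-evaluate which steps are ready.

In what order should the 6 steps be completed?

Only 5 has no prerequisites, so it is first.
That leaves 2 as the only ready step → 2.
That leaves 1 as the only ready step → 1.
6 needed 1, now all done → 6.
Ready: 3 and 4. 3 has the earlier label → 3.
4 needed 6, now all done → 4.

5 2 1 6 3 4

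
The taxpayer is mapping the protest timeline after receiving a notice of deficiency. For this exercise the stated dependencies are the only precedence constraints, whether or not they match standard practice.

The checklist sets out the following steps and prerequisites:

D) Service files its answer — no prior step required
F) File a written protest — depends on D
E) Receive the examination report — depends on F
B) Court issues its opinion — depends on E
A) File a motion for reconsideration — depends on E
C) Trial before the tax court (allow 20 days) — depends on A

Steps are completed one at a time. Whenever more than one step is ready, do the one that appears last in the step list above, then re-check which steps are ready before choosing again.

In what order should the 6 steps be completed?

Only D has no prerequisites, so it is first.
Next only F has its prerequisites met → F.
E is the only step now ready → E.
A and B are both available; A is listed later → A.
Ready: C and B. C is listed later → C.
B needed E, now all done → B.

D F E A C B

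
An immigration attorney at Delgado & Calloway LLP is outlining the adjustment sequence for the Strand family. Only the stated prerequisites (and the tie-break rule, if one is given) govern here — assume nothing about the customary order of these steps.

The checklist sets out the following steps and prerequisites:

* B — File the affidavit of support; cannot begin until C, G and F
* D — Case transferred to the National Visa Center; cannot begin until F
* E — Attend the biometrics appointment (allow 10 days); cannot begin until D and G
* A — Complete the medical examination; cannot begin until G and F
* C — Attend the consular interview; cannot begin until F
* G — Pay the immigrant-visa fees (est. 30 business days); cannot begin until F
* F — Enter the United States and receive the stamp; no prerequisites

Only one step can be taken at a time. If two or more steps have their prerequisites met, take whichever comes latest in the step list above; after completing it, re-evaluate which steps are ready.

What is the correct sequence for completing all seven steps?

F is the only step with nothing outstanding, so it goes first.
Now G, C and D have their prerequisites met. G is listed later, so G next.
Ready: C, A and D. C is listed later → C.
A, D and B are all available; A is listed later → A.
Now D and B have their prerequisites met. D is listed later, so D next.
Ready: E and B. E is listed later → E.
B needed F, G and C, now all done → B.

F → G → C → A → D → E → B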